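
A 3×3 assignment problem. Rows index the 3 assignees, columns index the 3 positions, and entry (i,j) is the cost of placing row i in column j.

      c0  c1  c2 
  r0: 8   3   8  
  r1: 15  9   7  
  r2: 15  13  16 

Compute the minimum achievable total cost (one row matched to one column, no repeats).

optimal assignment: row0→col1 (cost 3), row1→col2 (cost 7), row2→col0 (cost 15)
total = 3 + 7 + 15 = 25

Minimum assignment cost: 25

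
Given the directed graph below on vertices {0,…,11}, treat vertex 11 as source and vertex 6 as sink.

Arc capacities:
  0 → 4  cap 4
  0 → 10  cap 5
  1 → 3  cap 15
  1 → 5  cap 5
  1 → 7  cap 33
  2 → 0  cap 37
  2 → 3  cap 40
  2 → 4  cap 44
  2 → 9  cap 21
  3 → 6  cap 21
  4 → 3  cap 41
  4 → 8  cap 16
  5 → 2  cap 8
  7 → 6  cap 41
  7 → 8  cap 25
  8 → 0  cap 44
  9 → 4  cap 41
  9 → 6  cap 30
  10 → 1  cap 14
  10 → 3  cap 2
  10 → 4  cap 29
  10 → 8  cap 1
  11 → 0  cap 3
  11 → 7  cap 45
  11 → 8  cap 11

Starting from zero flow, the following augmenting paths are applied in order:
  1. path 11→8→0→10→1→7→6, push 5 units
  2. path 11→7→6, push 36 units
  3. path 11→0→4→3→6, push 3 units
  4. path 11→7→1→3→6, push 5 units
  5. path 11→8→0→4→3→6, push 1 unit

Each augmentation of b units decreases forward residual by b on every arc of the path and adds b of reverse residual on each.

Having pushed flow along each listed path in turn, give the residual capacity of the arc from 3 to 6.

after path 1 (11→8→0→10→1→7→6, push 5): res(3,6)=21
after path 2 (11→7→6, push 36): res(3,6)=21
after path 3 (11→0→4→3→6, push 3): res(3,6)=18
after path 4 (11→7→1→3→6, push 5): res(3,6)=13
after path 5 (11→8→0→4→3→6, push 1): res(3,6)=12

Residual capacity of (3,6): 12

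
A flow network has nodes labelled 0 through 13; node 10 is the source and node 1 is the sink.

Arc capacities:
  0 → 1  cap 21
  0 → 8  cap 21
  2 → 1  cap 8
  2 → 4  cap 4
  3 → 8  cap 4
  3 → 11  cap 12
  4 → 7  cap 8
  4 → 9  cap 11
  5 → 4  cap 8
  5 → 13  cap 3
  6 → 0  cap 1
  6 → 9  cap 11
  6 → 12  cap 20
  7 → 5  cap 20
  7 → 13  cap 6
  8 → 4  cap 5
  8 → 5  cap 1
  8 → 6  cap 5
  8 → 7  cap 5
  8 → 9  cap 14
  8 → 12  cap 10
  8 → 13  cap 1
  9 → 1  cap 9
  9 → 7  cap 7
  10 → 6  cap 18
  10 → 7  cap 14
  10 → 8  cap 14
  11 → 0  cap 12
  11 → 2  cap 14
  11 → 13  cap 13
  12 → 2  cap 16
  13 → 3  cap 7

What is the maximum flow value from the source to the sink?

augment #1: 10→6→0→1 bottleneck 1, total now 1
augment #2: 10→6→9→1 bottleneck 9, total now 10
augment #3: 10→6→12→2→1 bottleneck 8, total now 18
augment #4: 10→7→13→3→11→0→1 bottleneck 6, total now 24
augment #5: 10→8→13→3→11→0→1 bottleneck 1, total now 25

Maximum flow value: 25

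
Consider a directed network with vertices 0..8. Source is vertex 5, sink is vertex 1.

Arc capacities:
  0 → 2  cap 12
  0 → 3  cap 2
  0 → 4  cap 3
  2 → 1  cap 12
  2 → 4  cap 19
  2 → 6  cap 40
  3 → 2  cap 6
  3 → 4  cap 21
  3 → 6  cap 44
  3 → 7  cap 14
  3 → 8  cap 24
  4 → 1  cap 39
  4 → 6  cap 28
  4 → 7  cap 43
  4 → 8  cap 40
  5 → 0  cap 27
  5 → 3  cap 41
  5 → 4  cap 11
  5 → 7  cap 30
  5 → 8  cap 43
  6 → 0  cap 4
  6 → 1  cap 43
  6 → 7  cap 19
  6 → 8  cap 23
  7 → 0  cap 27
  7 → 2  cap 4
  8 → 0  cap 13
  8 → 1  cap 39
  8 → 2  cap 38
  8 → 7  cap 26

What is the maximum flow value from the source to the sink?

augment #1: 5→4→1 bottleneck 11, total now 11
augment #2: 5→8→1 bottleneck 39, total now 50
augment #3: 5→0→2→1 bottleneck 12, total now 62
augment #4: 5→0→4→1 bottleneck 3, total now 65
augment #5: 5→3→4→1 bottleneck 21, total now 86
augment #6: 5→3→6→1 bottleneck 20, total now 106
augment #7: 5→0→3→6→1 bottleneck 2, total now 108
augment #8: 5→7→2→4→1 bottleneck 4, total now 112
augment #9: 5→8→2→6→1 bottleneck 4, total now 116

Maximum flow value: 116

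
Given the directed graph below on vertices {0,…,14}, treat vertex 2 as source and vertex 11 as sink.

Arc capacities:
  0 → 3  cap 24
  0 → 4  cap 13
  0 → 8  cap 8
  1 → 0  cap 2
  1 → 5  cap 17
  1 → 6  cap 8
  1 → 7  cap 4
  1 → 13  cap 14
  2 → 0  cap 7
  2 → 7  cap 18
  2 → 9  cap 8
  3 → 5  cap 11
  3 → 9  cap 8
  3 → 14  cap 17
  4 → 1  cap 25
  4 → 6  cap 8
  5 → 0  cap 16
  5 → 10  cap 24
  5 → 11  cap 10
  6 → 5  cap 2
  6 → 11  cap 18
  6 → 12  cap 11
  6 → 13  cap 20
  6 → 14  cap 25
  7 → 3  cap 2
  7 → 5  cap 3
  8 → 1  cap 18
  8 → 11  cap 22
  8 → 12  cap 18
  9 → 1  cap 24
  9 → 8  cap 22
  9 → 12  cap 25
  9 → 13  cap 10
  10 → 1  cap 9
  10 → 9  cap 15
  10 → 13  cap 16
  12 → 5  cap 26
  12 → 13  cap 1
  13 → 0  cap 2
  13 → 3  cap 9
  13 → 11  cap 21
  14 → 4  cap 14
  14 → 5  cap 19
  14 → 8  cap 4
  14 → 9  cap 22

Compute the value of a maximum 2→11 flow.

Maximum flow value: 20

augment #1: 2→0→8→11 bottleneck 7, total now 7
augment #2: 2→7→5→11 bottleneck 3, total now 10
augment #3: 2→9→8→11 bottleneck 8, total now 18
augment #4: 2→7→3→5→11 bottleneck 2, total now 20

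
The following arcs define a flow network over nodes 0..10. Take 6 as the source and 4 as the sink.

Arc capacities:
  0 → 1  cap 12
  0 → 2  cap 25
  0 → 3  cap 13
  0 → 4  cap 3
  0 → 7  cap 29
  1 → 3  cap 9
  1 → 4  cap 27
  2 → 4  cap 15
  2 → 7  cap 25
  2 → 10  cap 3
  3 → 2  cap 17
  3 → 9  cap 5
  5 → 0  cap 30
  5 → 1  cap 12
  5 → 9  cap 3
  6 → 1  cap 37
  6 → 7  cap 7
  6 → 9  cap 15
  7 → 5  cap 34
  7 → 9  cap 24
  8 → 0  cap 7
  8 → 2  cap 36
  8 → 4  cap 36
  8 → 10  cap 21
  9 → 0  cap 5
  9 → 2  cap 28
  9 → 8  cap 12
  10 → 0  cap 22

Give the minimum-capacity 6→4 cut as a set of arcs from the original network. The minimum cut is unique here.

Min-cut arcs: {(0,4), (1,4), (2,4), (9,8)} (total capacity 57)

augment #1: 6→1→4 push 27
augment #2: 6→9→0→4 push 3
augment #3: 6→9→2→4 push 12
augment #4: 6→1→3→2→4 push 3
augment #5: 6→7→9→8→4 push 7
augment #6: 6→1→3→9→8→4 push 5
max flow = 57; residual-reachable set from 6 gives S-side
cut edges (S→T): {(0,4), (1,4), (2,4), (9,8)} total cap 57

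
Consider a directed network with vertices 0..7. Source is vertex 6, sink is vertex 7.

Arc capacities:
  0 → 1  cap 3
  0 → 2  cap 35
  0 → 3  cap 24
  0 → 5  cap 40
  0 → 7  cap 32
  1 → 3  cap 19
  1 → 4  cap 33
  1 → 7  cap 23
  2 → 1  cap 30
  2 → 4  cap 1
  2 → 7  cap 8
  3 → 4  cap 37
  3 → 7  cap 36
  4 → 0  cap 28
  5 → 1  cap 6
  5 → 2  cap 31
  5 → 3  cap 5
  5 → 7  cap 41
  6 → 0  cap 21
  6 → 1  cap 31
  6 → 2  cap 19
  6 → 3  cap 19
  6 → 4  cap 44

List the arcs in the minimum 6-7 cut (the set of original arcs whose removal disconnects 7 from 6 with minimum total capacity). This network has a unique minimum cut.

augment #1: 6→0→7 push 21
augment #2: 6→1→7 push 23
augment #3: 6→2→7 push 8
augment #4: 6→3→7 push 19
augment #5: 6→1→3→7 push 8
augment #6: 6→4→0→7 push 11
augment #7: 6→2→1→3→7 push 9
augment #8: 6→4→0→5→7 push 17
max flow = 116; residual-reachable set from 6 gives S-side
cut edges (S→T): {(1,7), (2,7), (3,7), (4,0), (6,0)} total cap 116

Min-cut arcs: {(1,7), (2,7), (3,7), (4,0), (6,0)} (total capacity 116)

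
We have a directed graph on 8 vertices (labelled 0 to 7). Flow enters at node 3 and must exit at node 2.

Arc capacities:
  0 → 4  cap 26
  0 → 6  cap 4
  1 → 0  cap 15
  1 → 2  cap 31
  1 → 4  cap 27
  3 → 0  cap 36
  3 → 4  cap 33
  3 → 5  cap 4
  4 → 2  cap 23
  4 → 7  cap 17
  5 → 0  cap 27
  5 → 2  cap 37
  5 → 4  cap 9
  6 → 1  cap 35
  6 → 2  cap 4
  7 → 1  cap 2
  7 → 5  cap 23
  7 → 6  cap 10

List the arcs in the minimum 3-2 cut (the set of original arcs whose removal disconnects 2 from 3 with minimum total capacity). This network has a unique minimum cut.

Min-cut arcs: {(0,6), (3,5), (4,2), (4,7)} (total capacity 48)

augment #1: 3→4→2 push 23
augment #2: 3→5→2 push 4
augment #3: 3→0→6→2 push 4
augment #4: 3→4→7→1→2 push 2
augment #5: 3→4→7→5→2 push 8
augment #6: 3→0→4→7→5→2 push 7
max flow = 48; residual-reachable set from 3 gives S-side
cut edges (S→T): {(0,6), (3,5), (4,2), (4,7)} total cap 48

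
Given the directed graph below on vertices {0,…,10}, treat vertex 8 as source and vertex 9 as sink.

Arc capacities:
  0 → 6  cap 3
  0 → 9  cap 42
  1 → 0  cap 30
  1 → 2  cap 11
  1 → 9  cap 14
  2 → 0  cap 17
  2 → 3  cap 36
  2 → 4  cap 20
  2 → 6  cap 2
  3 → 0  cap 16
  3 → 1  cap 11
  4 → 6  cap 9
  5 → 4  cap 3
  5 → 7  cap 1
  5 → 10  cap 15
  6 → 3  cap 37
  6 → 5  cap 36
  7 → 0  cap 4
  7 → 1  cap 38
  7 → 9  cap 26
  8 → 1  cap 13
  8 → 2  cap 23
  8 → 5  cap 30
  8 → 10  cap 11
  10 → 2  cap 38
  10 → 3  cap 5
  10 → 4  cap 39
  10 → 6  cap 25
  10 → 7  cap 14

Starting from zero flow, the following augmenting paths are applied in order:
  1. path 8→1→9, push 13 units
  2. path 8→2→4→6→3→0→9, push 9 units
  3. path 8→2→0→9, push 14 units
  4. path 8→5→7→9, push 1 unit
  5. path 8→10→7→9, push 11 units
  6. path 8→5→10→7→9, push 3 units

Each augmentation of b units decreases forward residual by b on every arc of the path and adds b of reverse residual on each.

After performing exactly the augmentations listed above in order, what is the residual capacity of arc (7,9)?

after path 1 (8→1→9, push 13): res(7,9)=26
after path 2 (8→2→4→6→3→0→9, push 9): res(7,9)=26
after path 3 (8→2→0→9, push 14): res(7,9)=26
after path 4 (8→5→7→9, push 1): res(7,9)=25
after path 5 (8→10→7→9, push 11): res(7,9)=14
after path 6 (8→5→10→7→9, push 3): res(7,9)=11

Residual capacity of (7,9): 11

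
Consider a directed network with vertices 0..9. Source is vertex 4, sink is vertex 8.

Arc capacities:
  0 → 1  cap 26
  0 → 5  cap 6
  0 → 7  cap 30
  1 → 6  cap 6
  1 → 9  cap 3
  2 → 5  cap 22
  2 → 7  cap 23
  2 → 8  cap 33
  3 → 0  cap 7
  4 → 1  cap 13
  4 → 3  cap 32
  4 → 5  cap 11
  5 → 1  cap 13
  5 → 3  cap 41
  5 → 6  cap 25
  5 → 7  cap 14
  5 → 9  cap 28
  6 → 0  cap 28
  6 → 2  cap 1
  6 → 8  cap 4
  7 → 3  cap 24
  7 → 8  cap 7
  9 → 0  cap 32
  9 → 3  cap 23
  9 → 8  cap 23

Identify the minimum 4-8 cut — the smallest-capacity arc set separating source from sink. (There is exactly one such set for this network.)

augment #1: 4→1→6→8 push 4
augment #2: 4→1→9→8 push 3
augment #3: 4→5→7→8 push 7
augment #4: 4→5→9→8 push 4
augment #5: 4→1→6→2→8 push 1
augment #6: 4→3→0→5→9→8 push 6
augment #7: 4→3→0→7→5→9→8 push 1
augment #8: 4→1→6→0→7→5→9→8 push 1
max flow = 27; residual-reachable set from 4 gives S-side
cut edges (S→T): {(1,6), (1,9), (3,0), (4,5)} total cap 27

Min-cut arcs: {(1,6), (1,9), (3,0), (4,5)} (total capacity 27)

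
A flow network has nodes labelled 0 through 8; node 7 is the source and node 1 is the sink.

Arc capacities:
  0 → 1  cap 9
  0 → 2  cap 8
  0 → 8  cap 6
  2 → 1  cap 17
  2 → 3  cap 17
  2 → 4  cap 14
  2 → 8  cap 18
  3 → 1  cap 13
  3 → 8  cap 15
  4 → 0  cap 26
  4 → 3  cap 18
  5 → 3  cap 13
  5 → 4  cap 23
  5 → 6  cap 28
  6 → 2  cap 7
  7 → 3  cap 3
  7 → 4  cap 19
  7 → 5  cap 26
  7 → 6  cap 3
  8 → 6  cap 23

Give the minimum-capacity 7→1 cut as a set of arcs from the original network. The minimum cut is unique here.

Min-cut arcs: {(0,1), (0,2), (3,1), (6,2)} (total capacity 37)

augment #1: 7→3→1 push 3
augment #2: 7→4→0→1 push 9
augment #3: 7→4→3→1 push 10
augment #4: 7→6→2→1 push 3
augment #5: 7→5→6→2→1 push 4
augment #6: 7→5→4→0→2→1 push 8
max flow = 37; residual-reachable set from 7 gives S-side
cut edges (S→T): {(0,1), (0,2), (3,1), (6,2)} total cap 37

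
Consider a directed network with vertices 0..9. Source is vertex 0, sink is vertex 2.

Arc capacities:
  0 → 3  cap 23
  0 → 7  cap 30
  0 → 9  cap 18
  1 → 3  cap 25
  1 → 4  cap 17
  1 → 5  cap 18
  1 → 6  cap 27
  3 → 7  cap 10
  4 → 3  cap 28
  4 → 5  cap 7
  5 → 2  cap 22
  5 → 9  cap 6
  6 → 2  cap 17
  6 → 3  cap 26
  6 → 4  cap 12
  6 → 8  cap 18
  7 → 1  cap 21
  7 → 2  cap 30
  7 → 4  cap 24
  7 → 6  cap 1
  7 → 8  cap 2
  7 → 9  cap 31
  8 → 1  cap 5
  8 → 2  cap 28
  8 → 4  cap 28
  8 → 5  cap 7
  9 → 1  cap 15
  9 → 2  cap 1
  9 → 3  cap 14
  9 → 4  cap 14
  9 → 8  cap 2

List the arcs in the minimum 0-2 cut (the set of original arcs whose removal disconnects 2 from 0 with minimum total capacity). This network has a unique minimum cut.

augment #1: 0→7→2 push 30
augment #2: 0→9→2 push 1
augment #3: 0→9→8→2 push 2
augment #4: 0→3→7→6→2 push 1
augment #5: 0→3→7→8→2 push 2
augment #6: 0→9→1→5→2 push 15
augment #7: 0→3→7→1→5→2 push 3
augment #8: 0→3→7→1→6→2 push 4
max flow = 58; residual-reachable set from 0 gives S-side
cut edges (S→T): {(0,7), (0,9), (3,7)} total cap 58

Min-cut arcs: {(0,7), (0,9), (3,7)} (total capacity 58)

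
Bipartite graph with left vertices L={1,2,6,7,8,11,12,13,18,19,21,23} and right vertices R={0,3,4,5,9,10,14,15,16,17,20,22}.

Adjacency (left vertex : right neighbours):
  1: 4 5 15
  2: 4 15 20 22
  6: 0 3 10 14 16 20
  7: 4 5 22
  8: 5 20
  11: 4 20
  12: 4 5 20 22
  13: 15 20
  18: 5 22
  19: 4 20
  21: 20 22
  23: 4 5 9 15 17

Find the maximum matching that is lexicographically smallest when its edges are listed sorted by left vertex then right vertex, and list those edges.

Lex-smallest maximum matching: {(1,4), (2,15), (6,0), (7,5), (8,20), (12,22), (23,9)}

|M| = 7 (so the lex-smallest maximum matching has 7 edges)
process left vertices in ascending order; for each, take the smallest-labelled available neighbour that still permits 7 edges overall, or leave it unmatched if none does
lex-smallest matching: {1-4, 2-15, 6-0, 7-5, 8-20, 12-22, 23-9}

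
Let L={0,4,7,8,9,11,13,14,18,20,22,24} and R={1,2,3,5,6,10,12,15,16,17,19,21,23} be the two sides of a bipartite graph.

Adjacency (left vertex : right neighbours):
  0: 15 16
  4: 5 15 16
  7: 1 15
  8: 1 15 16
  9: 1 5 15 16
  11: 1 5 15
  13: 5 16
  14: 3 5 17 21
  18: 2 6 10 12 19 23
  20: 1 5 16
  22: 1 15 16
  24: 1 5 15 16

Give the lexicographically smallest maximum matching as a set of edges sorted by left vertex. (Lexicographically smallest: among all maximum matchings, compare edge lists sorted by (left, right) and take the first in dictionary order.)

|M| = 6 (so the lex-smallest maximum matching has 6 edges)
process left vertices in ascending order; for each, take the smallest-labelled available neighbour that still permits 6 edges overall, or leave it unmatched if none does
lex-smallest matching: {0-15, 4-5, 7-1, 8-16, 14-3, 18-2}

Lex-smallest maximum matching: {(0,15), (4,5), (7,1), (8,16), (14,3), (18,2)}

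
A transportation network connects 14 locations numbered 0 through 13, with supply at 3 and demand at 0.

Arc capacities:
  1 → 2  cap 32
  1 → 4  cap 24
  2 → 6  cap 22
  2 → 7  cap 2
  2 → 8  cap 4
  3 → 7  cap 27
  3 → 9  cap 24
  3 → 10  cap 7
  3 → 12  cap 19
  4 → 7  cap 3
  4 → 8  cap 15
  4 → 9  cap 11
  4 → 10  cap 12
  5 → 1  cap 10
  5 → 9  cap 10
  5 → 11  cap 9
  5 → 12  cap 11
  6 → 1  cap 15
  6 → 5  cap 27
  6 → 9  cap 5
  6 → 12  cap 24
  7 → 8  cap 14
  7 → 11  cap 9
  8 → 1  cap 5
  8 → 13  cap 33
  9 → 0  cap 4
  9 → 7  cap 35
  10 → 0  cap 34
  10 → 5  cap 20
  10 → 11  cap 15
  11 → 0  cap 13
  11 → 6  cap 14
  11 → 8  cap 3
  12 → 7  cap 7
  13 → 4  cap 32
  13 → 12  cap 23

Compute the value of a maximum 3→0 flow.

augment #1: 3→9→0 bottleneck 4, total now 4
augment #2: 3→10→0 bottleneck 7, total now 11
augment #3: 3→7→11→0 bottleneck 9, total now 20
augment #4: 3→7→8→1→4→10→0 bottleneck 5, total now 25
augment #5: 3→7→8→13→4→10→0 bottleneck 7, total now 32
augment #6: 3→7→8→13→4→1→2→6→5→11→0 bottleneck 2, total now 34

Maximum flow value: 34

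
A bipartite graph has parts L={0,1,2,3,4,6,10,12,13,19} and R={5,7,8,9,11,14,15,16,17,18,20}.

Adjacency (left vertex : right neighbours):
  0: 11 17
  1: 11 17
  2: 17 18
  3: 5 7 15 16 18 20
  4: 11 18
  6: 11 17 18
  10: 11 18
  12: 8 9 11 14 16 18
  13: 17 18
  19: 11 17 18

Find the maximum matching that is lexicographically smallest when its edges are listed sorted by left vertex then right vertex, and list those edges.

Lex-smallest maximum matching: {(0,11), (1,17), (2,18), (3,5), (12,8)}

|M| = 5 (so the lex-smallest maximum matching has 5 edges)
process left vertices in ascending order; for each, take the smallest-labelled available neighbour that still permits 5 edges overall, or leave it unmatched if none does
lex-smallest matching: {0-11, 1-17, 2-18, 3-5, 12-8}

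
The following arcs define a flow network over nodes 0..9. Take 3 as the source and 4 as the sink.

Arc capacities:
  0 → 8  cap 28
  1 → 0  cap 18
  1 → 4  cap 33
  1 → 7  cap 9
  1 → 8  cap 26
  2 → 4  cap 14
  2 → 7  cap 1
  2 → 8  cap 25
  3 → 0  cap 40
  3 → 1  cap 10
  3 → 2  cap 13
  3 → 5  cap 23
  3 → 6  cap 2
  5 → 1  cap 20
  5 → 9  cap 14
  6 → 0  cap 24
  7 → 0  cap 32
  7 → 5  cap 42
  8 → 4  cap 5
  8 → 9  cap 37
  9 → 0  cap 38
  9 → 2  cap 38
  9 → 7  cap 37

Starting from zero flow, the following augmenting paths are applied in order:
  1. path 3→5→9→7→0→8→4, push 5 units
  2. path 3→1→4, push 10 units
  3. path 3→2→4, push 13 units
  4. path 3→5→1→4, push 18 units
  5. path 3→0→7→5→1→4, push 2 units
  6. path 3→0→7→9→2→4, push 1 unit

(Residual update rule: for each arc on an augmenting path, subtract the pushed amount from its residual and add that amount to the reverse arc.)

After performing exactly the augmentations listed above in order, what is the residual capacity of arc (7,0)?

Residual capacity of (7,0): 30

after path 1 (3→5→9→7→0→8→4, push 5): res(7,0)=27
after path 2 (3→1→4, push 10): res(7,0)=27
after path 3 (3→2→4, push 13): res(7,0)=27
after path 4 (3→5→1→4, push 18): res(7,0)=27
after path 5 (3→0→7→5→1→4, push 2): res(7,0)=29
after path 6 (3→0→7→9→2→4, push 1): res(7,0)=30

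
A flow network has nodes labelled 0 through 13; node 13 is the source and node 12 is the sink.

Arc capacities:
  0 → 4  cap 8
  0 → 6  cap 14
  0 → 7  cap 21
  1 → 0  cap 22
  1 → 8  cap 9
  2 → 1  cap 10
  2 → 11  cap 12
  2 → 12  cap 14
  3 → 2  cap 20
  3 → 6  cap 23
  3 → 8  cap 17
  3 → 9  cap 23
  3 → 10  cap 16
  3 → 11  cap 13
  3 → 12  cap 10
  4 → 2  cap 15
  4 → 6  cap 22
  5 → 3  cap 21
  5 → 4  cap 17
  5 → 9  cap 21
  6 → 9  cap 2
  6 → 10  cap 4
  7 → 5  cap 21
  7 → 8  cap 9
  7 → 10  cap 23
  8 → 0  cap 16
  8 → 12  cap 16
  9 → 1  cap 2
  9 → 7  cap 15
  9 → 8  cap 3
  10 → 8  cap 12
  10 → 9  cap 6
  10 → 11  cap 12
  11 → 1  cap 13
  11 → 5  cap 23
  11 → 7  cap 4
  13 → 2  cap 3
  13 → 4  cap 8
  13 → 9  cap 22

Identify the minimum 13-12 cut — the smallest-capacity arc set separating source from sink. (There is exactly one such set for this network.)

Min-cut arcs: {(9,1), (9,7), (9,8), (13,2), (13,4)} (total capacity 31)

augment #1: 13→2→12 push 3
augment #2: 13→4→2→12 push 8
augment #3: 13→9→8→12 push 3
augment #4: 13→9→1→8→12 push 2
augment #5: 13→9→7→8→12 push 9
augment #6: 13→9→7→5→3→12 push 6
max flow = 31; residual-reachable set from 13 gives S-side
cut edges (S→T): {(9,1), (9,7), (9,8), (13,2), (13,4)} total cap 31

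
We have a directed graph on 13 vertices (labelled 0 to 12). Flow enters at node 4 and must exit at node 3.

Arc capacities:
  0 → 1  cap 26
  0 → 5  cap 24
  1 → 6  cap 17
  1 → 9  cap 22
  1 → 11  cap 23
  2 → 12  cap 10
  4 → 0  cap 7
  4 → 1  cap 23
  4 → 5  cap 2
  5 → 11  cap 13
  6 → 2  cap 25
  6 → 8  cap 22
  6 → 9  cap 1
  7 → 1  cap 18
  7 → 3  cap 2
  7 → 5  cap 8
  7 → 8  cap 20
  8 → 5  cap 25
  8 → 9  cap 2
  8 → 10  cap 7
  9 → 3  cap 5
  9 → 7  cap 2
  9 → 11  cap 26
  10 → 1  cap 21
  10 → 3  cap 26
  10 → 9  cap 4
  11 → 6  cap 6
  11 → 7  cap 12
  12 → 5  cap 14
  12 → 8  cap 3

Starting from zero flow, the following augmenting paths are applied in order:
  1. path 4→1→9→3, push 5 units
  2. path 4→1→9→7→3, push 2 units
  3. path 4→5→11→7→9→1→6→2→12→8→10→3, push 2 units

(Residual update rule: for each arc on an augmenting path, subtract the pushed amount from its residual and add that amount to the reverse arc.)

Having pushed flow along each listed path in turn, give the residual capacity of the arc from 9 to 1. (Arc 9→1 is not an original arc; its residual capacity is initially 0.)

after path 1 (4→1→9→3, push 5): res(9,1)=5
after path 2 (4→1→9→7→3, push 2): res(9,1)=7
after path 3 (4→5→11→7→9→1→6→2→12→8→10→3, push 2): res(9,1)=5

Residual capacity of (9,1): 5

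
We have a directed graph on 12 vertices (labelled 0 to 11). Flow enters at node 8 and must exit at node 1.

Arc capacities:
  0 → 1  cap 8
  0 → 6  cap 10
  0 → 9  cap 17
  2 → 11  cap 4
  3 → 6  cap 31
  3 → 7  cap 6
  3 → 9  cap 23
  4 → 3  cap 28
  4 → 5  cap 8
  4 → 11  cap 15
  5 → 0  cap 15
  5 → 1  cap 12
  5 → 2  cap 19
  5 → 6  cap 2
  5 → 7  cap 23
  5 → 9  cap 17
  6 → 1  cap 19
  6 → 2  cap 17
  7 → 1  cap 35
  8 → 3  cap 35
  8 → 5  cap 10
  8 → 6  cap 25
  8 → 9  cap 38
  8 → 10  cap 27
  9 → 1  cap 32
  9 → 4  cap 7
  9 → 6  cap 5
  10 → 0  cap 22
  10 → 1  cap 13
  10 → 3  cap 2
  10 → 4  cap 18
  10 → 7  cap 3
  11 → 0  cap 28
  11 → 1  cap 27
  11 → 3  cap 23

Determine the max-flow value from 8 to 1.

Maximum flow value: 105

augment #1: 8→5→1 bottleneck 10, total now 10
augment #2: 8→6→1 bottleneck 19, total now 29
augment #3: 8→9→1 bottleneck 32, total now 61
augment #4: 8→10→1 bottleneck 13, total now 74
augment #5: 8→3→7→1 bottleneck 6, total now 80
augment #6: 8→10→0→1 bottleneck 8, total now 88
augment #7: 8→10→7→1 bottleneck 3, total now 91
augment #8: 8→6→2→11→1 bottleneck 4, total now 95
augment #9: 8→9→4→5→1 bottleneck 2, total now 97
augment #10: 8→9→4→11→1 bottleneck 4, total now 101
augment #11: 8→10→4→11→1 bottleneck 3, total now 104
augment #12: 8→3→9→4→11→1 bottleneck 1, total now 105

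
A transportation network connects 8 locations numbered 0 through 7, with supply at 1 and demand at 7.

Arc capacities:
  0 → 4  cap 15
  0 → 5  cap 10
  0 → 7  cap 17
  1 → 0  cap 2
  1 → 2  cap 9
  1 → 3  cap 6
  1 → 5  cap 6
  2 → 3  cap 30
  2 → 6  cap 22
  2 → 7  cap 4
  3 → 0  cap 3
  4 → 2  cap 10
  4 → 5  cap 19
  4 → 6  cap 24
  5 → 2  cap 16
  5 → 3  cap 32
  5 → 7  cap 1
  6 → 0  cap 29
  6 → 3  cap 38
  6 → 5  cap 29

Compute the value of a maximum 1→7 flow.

Maximum flow value: 20

augment #1: 1→0→7 bottleneck 2, total now 2
augment #2: 1→2→7 bottleneck 4, total now 6
augment #3: 1→5→7 bottleneck 1, total now 7
augment #4: 1→3→0→7 bottleneck 3, total now 10
augment #5: 1→2→6→0→7 bottleneck 5, total now 15
augment #6: 1→5→2→6→0→7 bottleneck 5, total now 20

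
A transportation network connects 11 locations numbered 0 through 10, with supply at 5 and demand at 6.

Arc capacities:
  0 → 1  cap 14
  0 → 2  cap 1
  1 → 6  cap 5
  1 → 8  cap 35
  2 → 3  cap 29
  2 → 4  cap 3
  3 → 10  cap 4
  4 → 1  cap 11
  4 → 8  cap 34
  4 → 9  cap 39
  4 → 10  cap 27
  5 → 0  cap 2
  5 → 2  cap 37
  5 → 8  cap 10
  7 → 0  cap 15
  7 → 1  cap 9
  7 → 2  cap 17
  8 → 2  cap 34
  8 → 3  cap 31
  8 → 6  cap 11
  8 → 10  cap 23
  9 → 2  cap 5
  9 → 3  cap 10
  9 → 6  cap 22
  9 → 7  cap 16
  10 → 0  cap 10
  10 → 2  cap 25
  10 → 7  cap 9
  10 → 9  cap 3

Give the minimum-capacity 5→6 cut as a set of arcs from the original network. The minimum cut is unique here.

augment #1: 5→8→6 push 10
augment #2: 5→0→1→6 push 2
augment #3: 5→2→4→1→6 push 3
augment #4: 5→2→3→10→9→6 push 3
augment #5: 5→2→3→10→0→1→8→6 push 1
max flow = 19; residual-reachable set from 5 gives S-side
cut edges (S→T): {(2,4), (3,10), (5,0), (5,8)} total cap 19

Min-cut arcs: {(2,4), (3,10), (5,0), (5,8)} (total capacity 19)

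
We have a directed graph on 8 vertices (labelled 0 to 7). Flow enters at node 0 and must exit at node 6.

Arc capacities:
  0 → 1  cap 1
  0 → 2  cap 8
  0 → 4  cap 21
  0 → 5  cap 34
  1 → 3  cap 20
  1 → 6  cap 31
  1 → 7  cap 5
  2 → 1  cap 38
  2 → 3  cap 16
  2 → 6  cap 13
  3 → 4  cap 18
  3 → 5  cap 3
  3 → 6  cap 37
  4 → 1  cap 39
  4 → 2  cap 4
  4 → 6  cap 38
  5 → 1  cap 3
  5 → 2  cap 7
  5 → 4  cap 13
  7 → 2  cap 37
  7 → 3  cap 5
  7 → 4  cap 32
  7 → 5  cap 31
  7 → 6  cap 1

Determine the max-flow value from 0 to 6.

augment #1: 0→1→6 bottleneck 1, total now 1
augment #2: 0→2→6 bottleneck 8, total now 9
augment #3: 0→4→6 bottleneck 21, total now 30
augment #4: 0→5→1→6 bottleneck 3, total now 33
augment #5: 0→5→2→6 bottleneck 5, total now 38
augment #6: 0→5→4→6 bottleneck 13, total now 51
augment #7: 0→5→2→1→6 bottleneck 2, total now 53

Maximum flow value: 53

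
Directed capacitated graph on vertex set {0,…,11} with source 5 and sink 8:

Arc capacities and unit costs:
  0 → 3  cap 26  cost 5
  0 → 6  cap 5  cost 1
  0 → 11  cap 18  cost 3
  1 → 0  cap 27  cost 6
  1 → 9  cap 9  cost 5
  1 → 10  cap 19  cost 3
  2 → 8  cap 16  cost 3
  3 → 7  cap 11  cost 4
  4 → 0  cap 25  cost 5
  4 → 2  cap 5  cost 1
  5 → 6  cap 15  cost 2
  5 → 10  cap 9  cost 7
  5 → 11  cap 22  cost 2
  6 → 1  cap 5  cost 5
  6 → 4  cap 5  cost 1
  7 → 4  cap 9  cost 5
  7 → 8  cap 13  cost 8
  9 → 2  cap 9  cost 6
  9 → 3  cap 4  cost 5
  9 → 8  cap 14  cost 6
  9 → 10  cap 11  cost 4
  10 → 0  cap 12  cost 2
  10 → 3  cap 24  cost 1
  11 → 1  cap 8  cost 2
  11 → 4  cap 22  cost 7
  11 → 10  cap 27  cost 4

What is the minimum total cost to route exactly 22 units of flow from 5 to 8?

Minimum cost for 22 units: 325

shortest-cost path #1: 5→6→4→2→8 push 5 @ unit cost 7 (adds 35)
shortest-cost path #2: 5→11→1→9→8 push 8 @ unit cost 15 (adds 120)
shortest-cost path #3: 5→6→1→9→8 push 1 @ unit cost 18 (adds 18)
shortest-cost path #4: 5→11→10→3→7→8 push 8 @ unit cost 19 (adds 152)
total cost = 325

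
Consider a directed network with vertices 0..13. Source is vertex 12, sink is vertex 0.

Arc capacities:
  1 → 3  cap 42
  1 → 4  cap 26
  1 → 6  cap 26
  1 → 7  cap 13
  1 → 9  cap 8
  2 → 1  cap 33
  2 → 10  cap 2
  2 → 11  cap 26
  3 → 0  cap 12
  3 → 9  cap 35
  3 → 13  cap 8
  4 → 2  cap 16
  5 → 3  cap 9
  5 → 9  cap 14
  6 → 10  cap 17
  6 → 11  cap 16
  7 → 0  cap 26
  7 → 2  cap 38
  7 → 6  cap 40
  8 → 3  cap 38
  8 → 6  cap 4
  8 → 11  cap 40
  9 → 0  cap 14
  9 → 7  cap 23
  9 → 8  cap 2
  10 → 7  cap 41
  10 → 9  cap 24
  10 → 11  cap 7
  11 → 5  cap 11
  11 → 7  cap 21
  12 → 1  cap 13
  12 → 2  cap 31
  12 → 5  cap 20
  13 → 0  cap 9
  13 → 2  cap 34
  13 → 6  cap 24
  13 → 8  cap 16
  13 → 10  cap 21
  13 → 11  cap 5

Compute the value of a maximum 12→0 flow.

augment #1: 12→1→3→0 bottleneck 12, total now 12
augment #2: 12→1→7→0 bottleneck 1, total now 13
augment #3: 12→5→9→0 bottleneck 14, total now 27
augment #4: 12→2→1→7→0 bottleneck 12, total now 39
augment #5: 12→2→10→7→0 bottleneck 2, total now 41
augment #6: 12→2→11→7→0 bottleneck 11, total now 52
augment #7: 12→5→3→13→0 bottleneck 6, total now 58
augment #8: 12→2→1→3→13→0 bottleneck 2, total now 60

Maximum flow value: 60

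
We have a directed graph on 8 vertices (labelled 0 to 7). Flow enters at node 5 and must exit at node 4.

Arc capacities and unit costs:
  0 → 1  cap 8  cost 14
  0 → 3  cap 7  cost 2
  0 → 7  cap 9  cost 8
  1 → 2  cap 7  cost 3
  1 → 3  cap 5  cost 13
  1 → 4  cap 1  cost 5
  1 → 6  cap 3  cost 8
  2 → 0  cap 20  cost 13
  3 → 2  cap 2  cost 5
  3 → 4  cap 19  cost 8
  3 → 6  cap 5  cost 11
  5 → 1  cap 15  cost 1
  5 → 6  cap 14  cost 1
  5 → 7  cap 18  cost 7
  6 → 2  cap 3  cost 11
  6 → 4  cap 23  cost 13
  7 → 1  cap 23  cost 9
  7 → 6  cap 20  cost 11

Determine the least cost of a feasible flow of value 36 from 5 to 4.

Minimum cost for 36 units: 762

shortest-cost path #1: 5→1→4 push 1 @ unit cost 6 (adds 6)
shortest-cost path #2: 5→6→4 push 14 @ unit cost 14 (adds 196)
shortest-cost path #3: 5→1→3→4 push 5 @ unit cost 22 (adds 110)
shortest-cost path #4: 5→1→6→4 push 3 @ unit cost 22 (adds 66)
shortest-cost path #5: 5→1→2→0→3→4 push 6 @ unit cost 27 (adds 162)
shortest-cost path #6: 5→7→6→4 push 6 @ unit cost 31 (adds 186)
shortest-cost path #7: 5→7→6→1→2→0→3→4 push 1 @ unit cost 36 (adds 36)
total cost = 762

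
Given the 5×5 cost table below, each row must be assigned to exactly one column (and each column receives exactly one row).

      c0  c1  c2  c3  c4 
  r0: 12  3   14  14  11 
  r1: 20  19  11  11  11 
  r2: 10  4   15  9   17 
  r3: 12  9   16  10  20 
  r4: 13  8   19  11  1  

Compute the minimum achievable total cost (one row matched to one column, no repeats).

Minimum assignment cost: 35

optimal assignment: row0→col1 (cost 3), row1→col2 (cost 11), row2→col0 (cost 10), row3→col3 (cost 10), row4→col4 (cost 1)
total = 3 + 11 + 10 + 10 + 1 = 35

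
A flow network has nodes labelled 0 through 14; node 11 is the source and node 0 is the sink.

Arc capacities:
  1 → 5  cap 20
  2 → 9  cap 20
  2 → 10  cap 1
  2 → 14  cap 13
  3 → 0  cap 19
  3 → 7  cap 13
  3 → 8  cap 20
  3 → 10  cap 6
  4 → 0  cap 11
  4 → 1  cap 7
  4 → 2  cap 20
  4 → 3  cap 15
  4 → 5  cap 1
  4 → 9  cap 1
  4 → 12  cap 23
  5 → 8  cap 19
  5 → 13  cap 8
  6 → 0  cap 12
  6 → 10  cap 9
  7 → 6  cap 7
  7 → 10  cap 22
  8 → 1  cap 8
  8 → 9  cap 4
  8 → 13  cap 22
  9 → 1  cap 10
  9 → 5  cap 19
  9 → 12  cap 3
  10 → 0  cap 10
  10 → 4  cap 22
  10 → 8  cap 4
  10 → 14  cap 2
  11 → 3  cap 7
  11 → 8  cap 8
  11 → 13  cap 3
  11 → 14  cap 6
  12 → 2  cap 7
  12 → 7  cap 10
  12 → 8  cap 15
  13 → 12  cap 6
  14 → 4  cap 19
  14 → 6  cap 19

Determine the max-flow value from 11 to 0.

Maximum flow value: 22

augment #1: 11→3→0 bottleneck 7, total now 7
augment #2: 11→14→4→0 bottleneck 6, total now 13
augment #3: 11→13→12→2→10→0 bottleneck 1, total now 14
augment #4: 11→13→12→7→6→0 bottleneck 2, total now 16
augment #5: 11→8→9→12→7→6→0 bottleneck 3, total now 19
augment #6: 11→8→13→12→7→6→0 bottleneck 2, total now 21
augment #7: 11→8→13→12→7→10→0 bottleneck 1, total now 22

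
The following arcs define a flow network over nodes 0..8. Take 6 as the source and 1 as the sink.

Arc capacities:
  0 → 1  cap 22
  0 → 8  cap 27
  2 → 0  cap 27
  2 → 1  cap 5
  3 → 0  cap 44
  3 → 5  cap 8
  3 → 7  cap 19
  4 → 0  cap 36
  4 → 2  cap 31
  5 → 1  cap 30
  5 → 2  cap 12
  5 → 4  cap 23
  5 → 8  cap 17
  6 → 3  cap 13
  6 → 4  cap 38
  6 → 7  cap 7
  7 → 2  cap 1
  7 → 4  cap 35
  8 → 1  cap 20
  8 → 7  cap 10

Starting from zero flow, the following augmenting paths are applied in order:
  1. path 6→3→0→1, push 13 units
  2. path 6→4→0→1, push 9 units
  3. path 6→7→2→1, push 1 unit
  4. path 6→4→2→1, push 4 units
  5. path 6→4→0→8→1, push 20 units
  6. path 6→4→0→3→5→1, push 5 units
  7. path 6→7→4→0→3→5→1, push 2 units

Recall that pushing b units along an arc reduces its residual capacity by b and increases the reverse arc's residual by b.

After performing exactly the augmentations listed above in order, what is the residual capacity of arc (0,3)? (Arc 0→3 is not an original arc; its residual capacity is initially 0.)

Residual capacity of (0,3): 6

after path 1 (6→3→0→1, push 13): res(0,3)=13
after path 2 (6→4→0→1, push 9): res(0,3)=13
after path 3 (6→7→2→1, push 1): res(0,3)=13
after path 4 (6→4→2→1, push 4): res(0,3)=13
after path 5 (6→4→0→8→1, push 20): res(0,3)=13
after path 6 (6→4→0→3→5→1, push 5): res(0,3)=8
after path 7 (6→7→4→0→3→5→1, push 2): res(0,3)=6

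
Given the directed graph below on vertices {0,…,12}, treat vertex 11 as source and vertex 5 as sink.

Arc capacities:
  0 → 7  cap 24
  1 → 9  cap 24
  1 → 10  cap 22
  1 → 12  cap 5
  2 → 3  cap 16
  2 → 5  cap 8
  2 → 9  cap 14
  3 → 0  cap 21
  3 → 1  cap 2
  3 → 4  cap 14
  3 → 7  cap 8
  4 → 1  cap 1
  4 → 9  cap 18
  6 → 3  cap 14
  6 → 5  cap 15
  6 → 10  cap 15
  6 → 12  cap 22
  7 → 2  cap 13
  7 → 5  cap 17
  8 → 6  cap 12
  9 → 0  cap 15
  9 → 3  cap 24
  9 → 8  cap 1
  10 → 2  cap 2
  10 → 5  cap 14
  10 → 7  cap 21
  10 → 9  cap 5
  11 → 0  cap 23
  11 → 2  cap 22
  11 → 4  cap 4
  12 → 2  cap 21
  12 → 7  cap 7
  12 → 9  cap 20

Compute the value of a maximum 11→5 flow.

Maximum flow value: 29

augment #1: 11→2→5 bottleneck 8, total now 8
augment #2: 11→0→7→5 bottleneck 17, total now 25
augment #3: 11→4→1→10→5 bottleneck 1, total now 26
augment #4: 11→2→3→1→10→5 bottleneck 2, total now 28
augment #5: 11→2→9→8→6→5 bottleneck 1, total now 29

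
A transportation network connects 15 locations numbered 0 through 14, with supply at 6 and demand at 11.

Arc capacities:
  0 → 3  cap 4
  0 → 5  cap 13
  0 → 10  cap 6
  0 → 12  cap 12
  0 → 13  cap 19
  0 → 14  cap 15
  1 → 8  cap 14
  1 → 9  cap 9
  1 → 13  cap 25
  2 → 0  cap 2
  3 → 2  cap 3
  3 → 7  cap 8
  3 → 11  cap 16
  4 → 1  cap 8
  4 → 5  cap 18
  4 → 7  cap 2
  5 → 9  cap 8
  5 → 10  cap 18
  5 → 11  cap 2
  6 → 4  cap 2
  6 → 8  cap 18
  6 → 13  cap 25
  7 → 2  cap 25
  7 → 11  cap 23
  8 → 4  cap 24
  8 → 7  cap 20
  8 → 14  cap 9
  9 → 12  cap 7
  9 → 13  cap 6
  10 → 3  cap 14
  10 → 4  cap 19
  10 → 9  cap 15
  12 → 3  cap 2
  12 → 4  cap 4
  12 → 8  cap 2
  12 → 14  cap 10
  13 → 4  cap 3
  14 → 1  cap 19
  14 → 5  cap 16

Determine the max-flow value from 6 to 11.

augment #1: 6→4→5→11 bottleneck 2, total now 2
augment #2: 6→8→7→11 bottleneck 18, total now 20
augment #3: 6→13→4→7→11 bottleneck 2, total now 22
augment #4: 6→13→4→1→8→7→11 bottleneck 1, total now 23

Maximum flow value: 23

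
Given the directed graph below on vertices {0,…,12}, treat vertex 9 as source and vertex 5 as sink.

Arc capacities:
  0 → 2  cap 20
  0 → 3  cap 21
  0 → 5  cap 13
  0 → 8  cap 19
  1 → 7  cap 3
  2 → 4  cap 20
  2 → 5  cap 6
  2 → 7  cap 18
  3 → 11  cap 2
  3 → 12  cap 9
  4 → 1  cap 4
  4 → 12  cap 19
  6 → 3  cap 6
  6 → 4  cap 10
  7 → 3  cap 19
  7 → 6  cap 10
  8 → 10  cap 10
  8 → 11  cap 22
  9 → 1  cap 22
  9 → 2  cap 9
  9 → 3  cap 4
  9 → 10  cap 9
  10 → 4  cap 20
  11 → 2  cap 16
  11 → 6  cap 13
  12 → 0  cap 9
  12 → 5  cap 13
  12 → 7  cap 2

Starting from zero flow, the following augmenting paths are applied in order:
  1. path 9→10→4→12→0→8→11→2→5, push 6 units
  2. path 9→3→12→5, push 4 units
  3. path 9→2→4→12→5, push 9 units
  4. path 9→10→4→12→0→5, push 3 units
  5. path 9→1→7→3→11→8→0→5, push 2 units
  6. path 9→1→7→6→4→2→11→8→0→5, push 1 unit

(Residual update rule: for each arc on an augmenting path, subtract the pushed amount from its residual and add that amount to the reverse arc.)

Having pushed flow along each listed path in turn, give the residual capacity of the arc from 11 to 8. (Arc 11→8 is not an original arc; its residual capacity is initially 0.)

after path 1 (9→10→4→12→0→8→11→2→5, push 6): res(11,8)=6
after path 2 (9→3→12→5, push 4): res(11,8)=6
after path 3 (9→2→4→12→5, push 9): res(11,8)=6
after path 4 (9→10→4→12→0→5, push 3): res(11,8)=6
after path 5 (9→1→7→3→11→8→0→5, push 2): res(11,8)=4
after path 6 (9→1→7→6→4→2→11→8→0→5, push 1): res(11,8)=3

Residual capacity of (11,8): 3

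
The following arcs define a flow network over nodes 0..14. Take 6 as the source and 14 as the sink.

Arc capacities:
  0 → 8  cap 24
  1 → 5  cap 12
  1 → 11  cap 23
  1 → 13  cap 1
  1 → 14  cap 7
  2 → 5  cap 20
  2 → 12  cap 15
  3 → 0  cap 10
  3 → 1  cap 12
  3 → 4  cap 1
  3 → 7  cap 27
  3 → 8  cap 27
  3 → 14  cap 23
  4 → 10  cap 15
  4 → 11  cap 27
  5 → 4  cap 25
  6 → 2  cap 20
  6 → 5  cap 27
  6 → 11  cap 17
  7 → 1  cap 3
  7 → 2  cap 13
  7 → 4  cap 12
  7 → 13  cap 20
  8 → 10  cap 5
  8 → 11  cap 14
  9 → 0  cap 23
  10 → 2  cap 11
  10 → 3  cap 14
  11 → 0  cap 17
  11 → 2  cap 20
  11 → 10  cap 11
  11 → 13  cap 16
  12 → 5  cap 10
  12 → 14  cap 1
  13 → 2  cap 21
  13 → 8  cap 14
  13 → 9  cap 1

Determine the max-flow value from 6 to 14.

Maximum flow value: 15

augment #1: 6→2→12→14 bottleneck 1, total now 1
augment #2: 6→11→10→3→14 bottleneck 11, total now 12
augment #3: 6→5→4→10→3→14 bottleneck 3, total now 15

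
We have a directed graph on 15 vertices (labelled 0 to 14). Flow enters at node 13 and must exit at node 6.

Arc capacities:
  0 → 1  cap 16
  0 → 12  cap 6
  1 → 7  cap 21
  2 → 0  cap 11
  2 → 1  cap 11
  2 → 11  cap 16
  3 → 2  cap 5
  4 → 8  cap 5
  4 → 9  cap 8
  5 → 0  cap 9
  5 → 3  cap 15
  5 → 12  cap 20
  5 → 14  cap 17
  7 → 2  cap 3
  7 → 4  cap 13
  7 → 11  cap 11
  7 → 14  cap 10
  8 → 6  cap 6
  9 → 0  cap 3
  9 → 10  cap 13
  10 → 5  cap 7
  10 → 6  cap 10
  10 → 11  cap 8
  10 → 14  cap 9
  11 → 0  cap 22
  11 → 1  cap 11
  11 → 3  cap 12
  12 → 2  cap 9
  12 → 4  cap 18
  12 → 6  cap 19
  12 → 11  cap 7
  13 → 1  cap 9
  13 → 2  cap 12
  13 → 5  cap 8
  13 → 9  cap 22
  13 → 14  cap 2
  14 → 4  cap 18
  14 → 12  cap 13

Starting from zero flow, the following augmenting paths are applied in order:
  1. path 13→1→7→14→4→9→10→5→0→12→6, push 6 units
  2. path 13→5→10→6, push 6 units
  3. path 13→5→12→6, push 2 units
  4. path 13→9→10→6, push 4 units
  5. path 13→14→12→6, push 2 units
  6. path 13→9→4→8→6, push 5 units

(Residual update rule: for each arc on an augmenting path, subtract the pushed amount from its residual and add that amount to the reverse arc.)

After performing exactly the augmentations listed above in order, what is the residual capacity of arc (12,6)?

Residual capacity of (12,6): 9

after path 1 (13→1→7→14→4→9→10→5→0→12→6, push 6): res(12,6)=13
after path 2 (13→5→10→6, push 6): res(12,6)=13
after path 3 (13→5→12→6, push 2): res(12,6)=11
after path 4 (13→9→10→6, push 4): res(12,6)=11
after path 5 (13→14→12→6, push 2): res(12,6)=9
after path 6 (13→9→4→8→6, push 5): res(12,6)=9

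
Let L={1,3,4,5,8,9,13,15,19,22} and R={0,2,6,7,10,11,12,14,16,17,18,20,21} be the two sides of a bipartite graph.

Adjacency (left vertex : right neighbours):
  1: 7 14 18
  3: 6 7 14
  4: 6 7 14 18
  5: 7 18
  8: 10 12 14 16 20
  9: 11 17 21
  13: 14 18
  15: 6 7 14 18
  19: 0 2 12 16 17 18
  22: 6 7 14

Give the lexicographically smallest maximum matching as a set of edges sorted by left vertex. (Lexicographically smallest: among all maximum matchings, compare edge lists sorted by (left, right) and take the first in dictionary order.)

|M| = 7 (so the lex-smallest maximum matching has 7 edges)
process left vertices in ascending order; for each, take the smallest-labelled available neighbour that still permits 7 edges overall, or leave it unmatched if none does
lex-smallest matching: {1-7, 3-6, 4-14, 5-18, 8-10, 9-11, 19-0}

Lex-smallest maximum matching: {(1,7), (3,6), (4,14), (5,18), (8,10), (9,11), (19,0)}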